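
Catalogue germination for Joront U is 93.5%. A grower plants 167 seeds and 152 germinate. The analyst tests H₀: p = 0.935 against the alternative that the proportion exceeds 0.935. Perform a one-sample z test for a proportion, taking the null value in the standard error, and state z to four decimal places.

z = -1.3011

p̂ = 152/167 = 0.9101796.
Under H₀, SE = √(0.935·0.065/167) = √(0.000363922) = 0.0190767.
z = (0.9101796 − 0.935)/0.0190767 = -0.0248204/0.0190767 = -1.3011.
p-value = P(Z > -1.301) ≈ 0.9034.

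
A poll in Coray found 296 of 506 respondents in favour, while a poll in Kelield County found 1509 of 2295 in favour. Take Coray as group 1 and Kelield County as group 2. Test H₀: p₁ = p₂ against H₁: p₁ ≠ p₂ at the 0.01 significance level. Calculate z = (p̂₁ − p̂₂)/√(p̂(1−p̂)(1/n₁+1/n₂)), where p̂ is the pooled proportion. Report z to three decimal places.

z = -3.085

p̂₁ = 296/506 = 0.58498, p̂₂ = 1509/2295 = 0.65752.
Pooled p̂ = (296+1509)/(506+2295) = 1805/2801 = 0.64441.
SE = √(p̂(1−p̂)(1/n₁+1/n₂)) = √(0.64441·0.35559·0.00241201) = √(0.000552701) = 0.02351.
z = (0.58498 − 0.65752)/0.02351 = -0.07254/0.02351 = -3.085.
Two-sided p-value ≈ 2·Φ(−3.085) = 0.0020, so at α = 0.01 we reject H₀.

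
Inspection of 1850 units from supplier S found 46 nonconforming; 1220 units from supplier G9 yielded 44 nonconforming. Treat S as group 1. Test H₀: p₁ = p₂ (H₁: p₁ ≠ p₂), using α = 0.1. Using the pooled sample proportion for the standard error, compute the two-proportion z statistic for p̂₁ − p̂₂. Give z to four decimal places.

p̂₁ = 46/1850 ≈ 0.0248649, p̂₂ = 44/1220 ≈ 0.0360656.
Pooled p̂ = (46+44)/(1850+1220) = 90/3070 = 0.0293160.
SE = √(0.0284565 × 0.00136021) = 0.0062215.
z = (0.0248649 − 0.0360656)/0.0062215 = -0.0112007/0.0062215 = -1.8003.
Two-sided p-value ≈ 2·Φ(−1.800) = 0.0718; since p < α = 0.1, reject H₀.

z = -1.8003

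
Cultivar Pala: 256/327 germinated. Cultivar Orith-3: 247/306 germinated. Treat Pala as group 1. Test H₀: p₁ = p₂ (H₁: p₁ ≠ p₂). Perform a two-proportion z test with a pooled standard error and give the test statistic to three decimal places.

z = -0.757

p̂₁ = 256/327 = 0.78287, p̂₂ = 247/306 = 0.80719.
Pooled p̂ = (256+247)/(327+306) = 503/633 = 0.79463.
SE = √(p̂(1−p̂)(1/n₁+1/n₂)) = √(0.79463·0.20537·0.00632608) = √(0.00103238) = 0.03213.
z = (0.78287 − 0.80719)/0.03213 = -0.02432/0.03213 = -0.757.
p-value = 2·P(Z > 0.757) ≈ 0.4492.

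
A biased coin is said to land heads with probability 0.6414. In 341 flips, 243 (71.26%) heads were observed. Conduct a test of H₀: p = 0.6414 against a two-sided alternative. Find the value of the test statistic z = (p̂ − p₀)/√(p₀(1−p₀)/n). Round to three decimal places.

z = 2.742

p̂ = 243/341 = 0.71261.
Under H₀, SE = √(0.6414·0.3586/341) = √(0.000674505) = 0.02597.
z = (0.71261 − 0.6414)/0.02597 = 0.07121/0.02597 = 2.742.
p-value = 2·P(Z > 2.742) ≈ 0.0061.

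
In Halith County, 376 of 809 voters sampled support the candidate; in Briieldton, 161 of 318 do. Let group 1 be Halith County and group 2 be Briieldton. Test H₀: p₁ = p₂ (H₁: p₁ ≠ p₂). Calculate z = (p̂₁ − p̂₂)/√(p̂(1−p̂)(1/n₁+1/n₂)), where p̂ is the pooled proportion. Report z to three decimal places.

p̂₁ = 376/809 ≈ 0.46477, p̂₂ = 161/318 ≈ 0.50629.
Pooled p̂ = (376+161)/(809+318) = 537/1127 = 0.47649.
SE = √(p̂(1−p̂)(1/n₁+1/n₂)) = √(0.47649·0.52351·0.00438075) = √(0.00109276) = 0.03306.
z = (0.46477 − 0.50629)/0.03306 = -0.04152/0.03306 = -1.256.
p-value = 2·P(Z > 1.256) ≈ 0.2091.

z = -1.256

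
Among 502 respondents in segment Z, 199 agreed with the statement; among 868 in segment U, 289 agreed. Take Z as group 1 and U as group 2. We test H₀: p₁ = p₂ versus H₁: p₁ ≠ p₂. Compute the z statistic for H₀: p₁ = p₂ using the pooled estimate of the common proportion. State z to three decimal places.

p̂₁ = 199/502 ≈ 0.39641, p̂₂ = 289/868 ≈ 0.33295.
Pooled p̂ = (199+289)/(502+868) = 488/1370 = 0.35620.
SE = √(0.229323 × 0.00314411) = 0.02685.
z = (0.39641 − 0.33295)/0.02685 = 0.06346/0.02685 = 2.364.

z = 2.364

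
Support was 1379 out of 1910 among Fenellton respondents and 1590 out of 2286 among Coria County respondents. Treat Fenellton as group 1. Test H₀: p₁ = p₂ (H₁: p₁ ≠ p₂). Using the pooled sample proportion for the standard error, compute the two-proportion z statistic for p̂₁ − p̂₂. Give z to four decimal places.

p̂₁ = 1379/1910 ≈ 0.7219895, p̂₂ = 1590/2286 ≈ 0.6955381.
Pooled p̂ = (1379+1590)/(1910+2286) = 2969/4196 = 0.7075786.
SE = √(p̂(1−p̂)(1/n₁+1/n₂)) = √(0.7075786·0.2924214·0.000961006) = √(0.000198843) = 0.0141012.
z = (0.7219895 − 0.6955381)/0.0141012 = 0.0264514/0.0141012 = 1.8758.

z = 1.8758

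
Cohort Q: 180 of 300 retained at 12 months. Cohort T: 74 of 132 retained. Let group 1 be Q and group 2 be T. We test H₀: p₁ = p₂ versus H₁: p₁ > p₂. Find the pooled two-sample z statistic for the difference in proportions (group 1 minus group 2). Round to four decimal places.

p̂₁ = 180/300 ≈ 0.600000, p̂₂ = 74/132 ≈ 0.560606.
Pooled p̂ = (180+74)/(300+132) = 254/432 = 0.587963.
SE = √(p̂(1−p̂)(1/n₁+1/n₂)) = √(0.587963·0.412037·0.0109091) = √(0.00264286) = 0.051409.
z = (0.600000 − 0.560606)/0.051409 = 0.039394/0.051409 = 0.7663.

z = 0.7663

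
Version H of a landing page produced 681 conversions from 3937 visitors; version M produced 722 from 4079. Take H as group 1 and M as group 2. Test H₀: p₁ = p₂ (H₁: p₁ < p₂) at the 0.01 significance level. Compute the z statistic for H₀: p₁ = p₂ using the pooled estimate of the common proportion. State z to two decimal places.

z = -0.47

p̂₁ = 681/3937 = 0.1730, p̂₂ = 722/4079 = 0.1770.
Pooled p̂ = (681+722)/(3937+4079) = 1403/8016 = 0.1750.
SE = √(0.144391 × 0.000499159) = 0.0085.
z = (0.1730 − 0.1770)/0.0085 = -0.0040/0.0085 = -0.47.
p-value = P(Z < -0.475) ≈ 0.3175. With α = 0.01, fail to reject H₀.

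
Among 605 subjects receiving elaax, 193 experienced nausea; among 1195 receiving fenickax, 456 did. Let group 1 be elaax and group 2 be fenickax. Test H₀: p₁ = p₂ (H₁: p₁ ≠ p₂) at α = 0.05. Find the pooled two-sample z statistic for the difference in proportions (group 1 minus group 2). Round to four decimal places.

z = -2.6121

p̂₁ = 193/605 ≈ 0.3190083, p̂₂ = 456/1195 ≈ 0.3815900.
Pooled p̂ = (193+456)/(605+1195) = 649/1800 = 0.3605556.
SE = √(0.230555 × 0.00248971) = 0.0239586.
z = (0.3190083 − 0.3815900)/0.0239586 = -0.0625817/0.0239586 = -2.6121.
Two-sided p-value ≈ 2·Φ(−2.612) = 0.0090, so at α = 0.05 we reject H₀.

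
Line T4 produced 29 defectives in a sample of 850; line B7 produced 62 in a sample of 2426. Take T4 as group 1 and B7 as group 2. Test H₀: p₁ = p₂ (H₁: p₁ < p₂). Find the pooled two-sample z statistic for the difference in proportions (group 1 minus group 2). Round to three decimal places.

p̂₁ = 29/850 ≈ 0.03412, p̂₂ = 62/2426 ≈ 0.02556.
Pooled p̂ = (29+62)/(850+2426) = 91/3276 = 0.02778.
SE = √(0.0270062 × 0.00158867) = 0.00655.
z = (0.03412 − 0.02556)/0.00655 = 0.00856/0.00655 = 1.307.

z = 1.307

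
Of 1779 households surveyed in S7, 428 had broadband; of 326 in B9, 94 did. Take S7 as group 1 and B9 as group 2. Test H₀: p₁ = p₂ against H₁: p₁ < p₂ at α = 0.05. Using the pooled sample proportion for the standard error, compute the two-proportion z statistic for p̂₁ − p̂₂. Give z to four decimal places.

z = -1.8357

p̂₁ = 428/1779 = 0.240585, p̂₂ = 94/326 = 0.288344.
Pooled p̂ = (428+94)/(1779+326) = 522/2105 = 0.247981.
SE = √(p̂(1−p̂)(1/n₁+1/n₂)) = √(0.247981·0.752019·0.0036296) = √(0.000676871) = 0.026017.
z = (0.240585 − 0.288344)/0.026017 = -0.047759/0.026017 = -1.8357.
p-value = P(Z < -1.836) ≈ 0.0332. With α = 0.05, reject H₀.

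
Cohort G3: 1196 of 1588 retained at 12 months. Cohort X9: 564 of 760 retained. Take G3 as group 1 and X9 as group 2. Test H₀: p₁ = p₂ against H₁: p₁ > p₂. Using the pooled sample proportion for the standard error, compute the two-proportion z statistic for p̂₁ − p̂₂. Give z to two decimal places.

p̂₁ = 1196/1588 = 0.7531, p̂₂ = 564/760 = 0.7421.
Pooled p̂ = (1196+564)/(1588+760) = 1760/2348 = 0.7496.
SE = √(p̂(1−p̂)(1/n₁+1/n₂)) = √(0.7496·0.2504·0.00194551) = √(0.000365198) = 0.0191.
z = (0.7531 − 0.7421)/0.0191 = 0.0110/0.0191 = 0.58.
p-value = P(Z > 0.578) ≈ 0.2817.

z = 0.58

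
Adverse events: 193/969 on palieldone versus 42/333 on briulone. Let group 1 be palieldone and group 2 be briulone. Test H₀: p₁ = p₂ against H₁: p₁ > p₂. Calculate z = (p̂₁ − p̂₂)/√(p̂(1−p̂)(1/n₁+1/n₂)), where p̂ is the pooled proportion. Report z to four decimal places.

p̂₁ = 193/969 ≈ 0.199174, p̂₂ = 42/333 ≈ 0.126126.
Pooled p̂ = (193+42)/(969+333) = 235/1302 = 0.180492.
SE = √(0.147914 × 0.00403499) = 0.024430.
z = (0.199174 − 0.126126)/0.024430 = 0.073048/0.024430 = 2.9901.

z = 2.9901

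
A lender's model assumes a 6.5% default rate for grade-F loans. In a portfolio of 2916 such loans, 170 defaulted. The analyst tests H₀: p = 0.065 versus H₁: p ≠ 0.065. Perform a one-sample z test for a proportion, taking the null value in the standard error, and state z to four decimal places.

p̂ = 170/2916 ≈ 0.0582990.
Standard error under H₀: √(0.065×0.935/2916) = 0.0045653.
z = (0.0582990 − 0.065)/0.0045653 = -0.0067010/0.0045653 = -1.4678.
p-value = 2·P(Z > 1.468) ≈ 0.1422.

z = -1.4678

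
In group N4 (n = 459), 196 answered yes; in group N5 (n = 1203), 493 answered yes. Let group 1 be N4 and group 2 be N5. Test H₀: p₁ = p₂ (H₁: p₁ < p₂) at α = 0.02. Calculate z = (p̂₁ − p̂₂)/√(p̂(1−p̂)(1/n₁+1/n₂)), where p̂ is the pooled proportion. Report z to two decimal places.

p̂₁ = 196/459 = 0.4270, p̂₂ = 493/1203 = 0.4098.
Pooled p̂ = (196+493)/(459+1203) = 689/1662 = 0.4146.
SE = √(p̂(1−p̂)(1/n₁+1/n₂)) = √(0.4146·0.5854·0.0030099) = √(0.000730504) = 0.0270.
z = (0.4270 − 0.4098)/0.0270 = 0.0172/0.0270 = 0.64.
p-value = P(Z < 0.637) ≈ 0.7378; since p > α = 0.02, fail to reject H₀.

z = 0.64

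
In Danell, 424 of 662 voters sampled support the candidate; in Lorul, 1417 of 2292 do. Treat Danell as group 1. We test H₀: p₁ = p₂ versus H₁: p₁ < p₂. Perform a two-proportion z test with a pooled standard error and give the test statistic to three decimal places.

p̂₁ = 424/662 ≈ 0.64048, p̂₂ = 1417/2292 ≈ 0.61824.
Pooled p̂ = (424+1417)/(662+2292) = 1841/2954 = 0.62322.
SE = √(p̂(1−p̂)(1/n₁+1/n₂)) = √(0.62322·0.37678·0.00194687) = √(0.000457158) = 0.02138.
z = (0.64048 − 0.61824)/0.02138 = 0.02224/0.02138 = 1.040.
p-value = P(Z < 1.040) ≈ 0.8509.

z = 1.040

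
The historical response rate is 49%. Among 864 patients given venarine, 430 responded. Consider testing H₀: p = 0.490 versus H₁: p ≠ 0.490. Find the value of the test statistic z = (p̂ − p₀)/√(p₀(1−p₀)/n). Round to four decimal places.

p̂ = 430/864 ≈ 0.497685.
Under H₀, SE = √(0.49·0.51/864) = √(0.000289236) = 0.017007.
z = (0.497685 − 0.49)/0.017007 = 0.007685/0.017007 = 0.4519.
p-value = 2·P(Z > 0.452) ≈ 0.6514.

z = 0.4519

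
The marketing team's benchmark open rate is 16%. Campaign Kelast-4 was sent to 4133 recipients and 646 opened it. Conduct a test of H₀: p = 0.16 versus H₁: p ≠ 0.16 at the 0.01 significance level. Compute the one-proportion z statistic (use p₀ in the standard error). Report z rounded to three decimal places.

p̂ = 646/4133 ≈ 0.156303.
SE = √(p₀(1−p₀)/n) = √(0.1344/4133) = 0.005703.
z = (0.156303 − 0.16)/0.005703 = -0.003697/0.005703 = -0.648.
p-value = 2·P(Z > 0.648) ≈ 0.5168, so at α = 0.01 we fail to reject H₀.

z = -0.648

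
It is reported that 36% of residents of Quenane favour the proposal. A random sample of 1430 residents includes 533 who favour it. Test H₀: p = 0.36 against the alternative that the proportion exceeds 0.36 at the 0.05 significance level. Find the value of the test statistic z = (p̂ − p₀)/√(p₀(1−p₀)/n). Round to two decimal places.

p̂ = 533/1430 = 0.3727.
Standard error under H₀: √(0.36×0.64/1430) = 0.0127.
z = (0.3727 − 0.36)/0.0127 = 0.0127/0.0127 = 1.00.
p-value = P(Z > 1.003) ≈ 0.1580, so at α = 0.05 we fail to reject H₀.

z = 1.00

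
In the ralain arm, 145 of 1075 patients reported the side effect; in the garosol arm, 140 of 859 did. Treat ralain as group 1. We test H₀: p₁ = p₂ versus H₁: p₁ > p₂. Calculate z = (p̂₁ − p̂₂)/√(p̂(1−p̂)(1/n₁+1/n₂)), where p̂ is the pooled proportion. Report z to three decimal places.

p̂₁ = 145/1075 ≈ 0.13488, p̂₂ = 140/859 ≈ 0.16298.
Pooled p̂ = (145+140)/(1075+859) = 285/1934 = 0.14736.
SE = √(p̂(1−p̂)(1/n₁+1/n₂)) = √(0.14736·0.85264·0.00209438) = √(0.000263152) = 0.01622.
z = (0.13488 − 0.16298)/0.01622 = -0.02810/0.01622 = -1.732.
p-value = P(Z > -1.732) ≈ 0.9584.

z = -1.732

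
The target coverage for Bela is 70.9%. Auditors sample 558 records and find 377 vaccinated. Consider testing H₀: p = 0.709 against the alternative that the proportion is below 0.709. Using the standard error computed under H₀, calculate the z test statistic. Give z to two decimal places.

z = -1.74

p̂ = 377/558 = 0.6756.
Standard error under H₀: √(0.709×0.291/558) = 0.0192.
z = (0.6756 − 0.709)/0.0192 = -0.0334/0.0192 = -1.74.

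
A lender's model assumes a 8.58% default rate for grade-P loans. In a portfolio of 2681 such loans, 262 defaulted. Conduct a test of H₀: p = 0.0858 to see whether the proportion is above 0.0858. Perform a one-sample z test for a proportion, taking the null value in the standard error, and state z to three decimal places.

p̂ = 262/2681 ≈ 0.097725.
Standard error under H₀: √(0.0858×0.9142/2681) = 0.005409.
z = (0.097725 − 0.0858)/0.005409 = 0.011925/0.005409 = 2.205.

z = 2.205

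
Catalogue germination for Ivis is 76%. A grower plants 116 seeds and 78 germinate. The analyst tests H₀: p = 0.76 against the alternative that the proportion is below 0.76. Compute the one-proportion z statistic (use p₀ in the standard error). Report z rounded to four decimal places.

z = -2.2088

p̂ = 78/116 ≈ 0.672414.
Under H₀, SE = √(0.76·0.24/116) = √(0.00157241) = 0.039654.
z = (0.672414 − 0.76)/0.039654 = -0.087586/0.039654 = -2.2088.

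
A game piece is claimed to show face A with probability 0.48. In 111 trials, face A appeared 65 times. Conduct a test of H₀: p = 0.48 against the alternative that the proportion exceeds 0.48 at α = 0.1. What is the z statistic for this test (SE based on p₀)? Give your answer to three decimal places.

z = 2.227

p̂ = 65/111 ≈ 0.58559.
Standard error under H₀: √(0.48×0.52/111) = 0.04742.
z = (0.58559 − 0.48)/0.04742 = 0.10559/0.04742 = 2.227.
p-value = P(Z > 2.227) ≈ 0.0130. With α = 0.1, reject H₀.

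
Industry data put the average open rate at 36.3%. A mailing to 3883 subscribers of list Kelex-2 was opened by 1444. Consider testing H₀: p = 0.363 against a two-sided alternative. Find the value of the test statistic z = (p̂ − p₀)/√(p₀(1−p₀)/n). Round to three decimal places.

z = 1.150

p̂ = 1444/3883 = 0.37188.
SE = √(p₀(1−p₀)/n) = √(0.23123/3883) = 0.00772.
z = (0.37188 − 0.363)/0.00772 = 0.00888/0.00772 = 1.150.
p-value = 2·P(Z > 1.150) ≈ 0.2500.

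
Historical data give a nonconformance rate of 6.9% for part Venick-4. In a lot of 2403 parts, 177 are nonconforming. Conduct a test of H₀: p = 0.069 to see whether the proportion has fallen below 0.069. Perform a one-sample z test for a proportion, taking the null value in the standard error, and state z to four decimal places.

z = 0.9009

p̂ = 177/2403 ≈ 0.0736579.
SE = √(p₀(1−p₀)/n) = √(0.064239/2403) = 0.0051704.
z = (0.0736579 − 0.069)/0.0051704 = 0.0046579/0.0051704 = 0.9009.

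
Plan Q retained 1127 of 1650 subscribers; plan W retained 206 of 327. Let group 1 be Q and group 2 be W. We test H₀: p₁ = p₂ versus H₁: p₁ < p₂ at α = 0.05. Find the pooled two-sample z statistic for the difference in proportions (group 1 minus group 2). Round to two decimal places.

z = 1.87

p̂₁ = 1127/1650 ≈ 0.6830, p̂₂ = 206/327 ≈ 0.6300.
Pooled p̂ = (1127+206)/(1650+327) = 1333/1977 = 0.6743.
SE = √(0.219636 × 0.00366416) = 0.0284.
z = (0.6830 − 0.6300)/0.0284 = 0.0530/0.0284 = 1.87.
p-value = P(Z < 1.870) ≈ 0.9693, so at α = 0.05 we fail to reject H₀.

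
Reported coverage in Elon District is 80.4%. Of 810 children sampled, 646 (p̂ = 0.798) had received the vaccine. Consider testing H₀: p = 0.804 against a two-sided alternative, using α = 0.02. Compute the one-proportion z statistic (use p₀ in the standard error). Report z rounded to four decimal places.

z = -0.4638

p̂ = 646/810 = 0.797531.
Under H₀, SE = √(0.804·0.196/810) = √(0.000194548) = 0.013948.
z = (0.797531 − 0.804)/0.013948 = -0.006469/0.013948 = -0.4638.
Two-sided p-value ≈ 2·Φ(−0.464) = 0.6428, so at α = 0.02 we fail to reject H₀.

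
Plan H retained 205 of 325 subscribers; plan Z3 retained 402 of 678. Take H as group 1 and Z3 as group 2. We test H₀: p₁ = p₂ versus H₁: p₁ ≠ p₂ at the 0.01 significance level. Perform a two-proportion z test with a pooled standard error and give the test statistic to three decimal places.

p̂₁ = 205/325 = 0.63077, p̂₂ = 402/678 = 0.59292.
Pooled p̂ = (205+402)/(325+678) = 607/1003 = 0.60518.
SE = √(0.238936 × 0.00455185) = 0.03298.
z = (0.63077 − 0.59292)/0.03298 = 0.03785/0.03298 = 1.148.
Two-sided p-value ≈ 2·Φ(−1.148) = 0.2511; since p > α = 0.01, fail to reject H₀.

z = 1.148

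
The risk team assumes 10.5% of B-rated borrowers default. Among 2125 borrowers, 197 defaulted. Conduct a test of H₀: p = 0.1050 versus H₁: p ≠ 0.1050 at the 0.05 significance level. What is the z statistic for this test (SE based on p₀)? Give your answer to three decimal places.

p̂ = 197/2125 ≈ 0.092706.
Under H₀, SE = √(0.105·0.895/2125) = √(4.42235e-05) = 0.006650.
z = (0.092706 − 0.105)/0.006650 = -0.012294/0.006650 = -1.849.
Two-sided p-value ≈ 2·Φ(−1.849) = 0.0645. With α = 0.05, fail to reject H₀.

z = -1.849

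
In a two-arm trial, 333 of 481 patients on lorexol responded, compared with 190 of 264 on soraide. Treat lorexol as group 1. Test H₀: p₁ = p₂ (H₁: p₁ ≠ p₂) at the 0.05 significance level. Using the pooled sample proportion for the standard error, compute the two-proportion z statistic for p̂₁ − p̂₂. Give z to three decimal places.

p̂₁ = 333/481 = 0.69231, p̂₂ = 190/264 = 0.71970.
Pooled p̂ = (333+190)/(481+264) = 523/745 = 0.70201.
SE = √(0.209191 × 0.00586688) = 0.03503.
z = (0.69231 − 0.71970)/0.03503 = -0.02739/0.03503 = -0.782.
Two-sided p-value ≈ 2·Φ(−0.782) = 0.4343, so at α = 0.05 we fail to reject H₀.

z = -0.782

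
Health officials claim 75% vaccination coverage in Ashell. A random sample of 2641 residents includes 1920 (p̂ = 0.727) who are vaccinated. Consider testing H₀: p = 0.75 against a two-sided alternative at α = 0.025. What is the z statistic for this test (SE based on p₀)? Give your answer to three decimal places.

z = -2.730

p̂ = 1920/2641 ≈ 0.726997.
Under H₀, SE = √(0.75·0.25/2641) = √(7.09958e-05) = 0.008426.
z = (0.726997 − 0.75)/0.008426 = -0.023003/0.008426 = -2.730.
p-value = 2·P(Z > 2.730) ≈ 0.0063, so at α = 0.025 we reject H₀.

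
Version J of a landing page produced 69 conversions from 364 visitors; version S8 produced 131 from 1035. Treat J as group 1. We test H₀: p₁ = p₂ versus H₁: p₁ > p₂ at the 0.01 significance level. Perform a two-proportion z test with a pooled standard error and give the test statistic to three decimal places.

p̂₁ = 69/364 ≈ 0.18956, p̂₂ = 131/1035 ≈ 0.12657.
Pooled p̂ = (69+131)/(364+1035) = 200/1399 = 0.14296.
SE = √(p̂(1−p̂)(1/n₁+1/n₂)) = √(0.14296·0.85704·0.00371344) = √(0.000454977) = 0.02133.
z = (0.18956 − 0.12657)/0.02133 = 0.06299/0.02133 = 2.953.
p-value = P(Z > 2.953) ≈ 0.0016, so at α = 0.01 we reject H₀.

z = 2.953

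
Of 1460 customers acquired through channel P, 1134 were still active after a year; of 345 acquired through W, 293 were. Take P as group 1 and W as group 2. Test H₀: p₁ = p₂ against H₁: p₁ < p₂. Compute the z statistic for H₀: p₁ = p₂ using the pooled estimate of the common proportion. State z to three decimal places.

p̂₁ = 1134/1460 ≈ 0.77671, p̂₂ = 293/345 ≈ 0.84928.
Pooled p̂ = (1134+293)/(1460+345) = 1427/1805 = 0.79058.
SE = √(p̂(1−p̂)(1/n₁+1/n₂)) = √(0.79058·0.20942·0.00358348) = √(0.000593289) = 0.02436.
z = (0.77671 − 0.84928)/0.02436 = -0.07257/0.02436 = -2.979.

z = -2.979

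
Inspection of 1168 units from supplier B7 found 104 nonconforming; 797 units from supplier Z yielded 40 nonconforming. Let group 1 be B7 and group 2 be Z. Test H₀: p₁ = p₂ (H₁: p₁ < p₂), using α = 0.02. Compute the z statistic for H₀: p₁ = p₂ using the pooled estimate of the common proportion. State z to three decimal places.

z = 3.245

p̂₁ = 104/1168 ≈ 0.089041, p̂₂ = 40/797 ≈ 0.050188.
Pooled p̂ = (104+40)/(1168+797) = 144/1965 = 0.073282.
SE = √(p̂(1−p̂)(1/n₁+1/n₂)) = √(0.073282·0.926718·0.00211087) = √(0.000143354) = 0.011973.
z = (0.089041 − 0.050188)/0.011973 = 0.038853/0.011973 = 3.245.
p-value = P(Z < 3.245) ≈ 0.9994, so at α = 0.02 we fail to reject H₀.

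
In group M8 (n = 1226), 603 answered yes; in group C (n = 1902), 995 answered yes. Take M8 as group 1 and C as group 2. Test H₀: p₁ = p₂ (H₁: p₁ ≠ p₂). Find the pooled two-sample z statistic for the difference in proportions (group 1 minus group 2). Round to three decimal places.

p̂₁ = 603/1226 ≈ 0.49184, p̂₂ = 995/1902 ≈ 0.52313.
Pooled p̂ = (603+995)/(1226+1902) = 1598/3128 = 0.51087.
SE = √(p̂(1−p̂)(1/n₁+1/n₂)) = √(0.51087·0.48913·0.00134142) = √(0.000335197) = 0.01831.
z = (0.49184 − 0.52313)/0.01831 = -0.03129/0.01831 = -1.709.

z = -1.709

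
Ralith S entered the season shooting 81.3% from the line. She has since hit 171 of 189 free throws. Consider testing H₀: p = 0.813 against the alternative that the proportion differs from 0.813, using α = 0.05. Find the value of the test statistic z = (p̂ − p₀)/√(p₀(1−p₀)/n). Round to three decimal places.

p̂ = 171/189 = 0.904762.
Under H₀, SE = √(0.813·0.187/189) = √(0.000804397) = 0.028362.
z = (0.904762 − 0.813)/0.028362 = 0.091762/0.028362 = 3.235.
p-value = 2·P(Z > 3.235) ≈ 0.0012. With α = 0.05, reject H₀.

z = 3.235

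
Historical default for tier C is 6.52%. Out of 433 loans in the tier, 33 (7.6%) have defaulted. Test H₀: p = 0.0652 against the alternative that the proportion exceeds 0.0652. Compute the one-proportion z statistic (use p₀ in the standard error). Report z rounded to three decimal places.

p̂ = 33/433 = 0.07621.
SE = √(p₀(1−p₀)/n) = √(0.060949/433) = 0.01186.
z = (0.07621 − 0.0652)/0.01186 = 0.01101/0.01186 = 0.928.

z = 0.928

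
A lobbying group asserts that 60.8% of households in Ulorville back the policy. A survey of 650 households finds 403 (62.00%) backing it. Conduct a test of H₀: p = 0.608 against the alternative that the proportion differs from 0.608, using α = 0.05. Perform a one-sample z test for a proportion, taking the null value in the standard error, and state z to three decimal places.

p̂ = 403/650 ≈ 0.62000.
Standard error under H₀: √(0.608×0.392/650) = 0.01915.
z = (0.62000 − 0.608)/0.01915 = 0.01200/0.01915 = 0.627.
p-value = 2·P(Z > 0.627) ≈ 0.5309, so at α = 0.05 we fail to reject H₀.

z = 0.627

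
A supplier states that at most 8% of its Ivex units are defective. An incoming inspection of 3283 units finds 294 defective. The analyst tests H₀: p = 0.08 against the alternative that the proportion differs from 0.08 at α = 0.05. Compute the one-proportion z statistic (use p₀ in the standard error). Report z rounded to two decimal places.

z = 2.02

p̂ = 294/3283 ≈ 0.08955.
SE = √(p₀(1−p₀)/n) = √(0.0736/3283) = 0.00473.
z = (0.08955 − 0.08)/0.00473 = 0.00955/0.00473 = 2.02.
Two-sided p-value ≈ 2·Φ(−2.017) = 0.0436, so at α = 0.05 we reject H₀.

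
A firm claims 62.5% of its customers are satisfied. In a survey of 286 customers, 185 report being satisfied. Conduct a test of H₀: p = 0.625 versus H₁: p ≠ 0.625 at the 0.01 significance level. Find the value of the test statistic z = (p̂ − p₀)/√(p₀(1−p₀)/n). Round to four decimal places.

z = 0.7634

p̂ = 185/286 = 0.646853.
Standard error under H₀: √(0.625×0.375/286) = 0.028627.
z = (0.646853 − 0.625)/0.028627 = 0.021853/0.028627 = 0.7634.
Two-sided p-value ≈ 2·Φ(−0.763) = 0.4452. With α = 0.01, fail to reject H₀.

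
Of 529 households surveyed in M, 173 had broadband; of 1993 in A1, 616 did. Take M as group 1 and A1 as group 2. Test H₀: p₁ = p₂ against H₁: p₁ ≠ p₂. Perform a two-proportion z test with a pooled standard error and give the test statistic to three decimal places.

p̂₁ = 173/529 ≈ 0.327032, p̂₂ = 616/1993 ≈ 0.309082.
Pooled p̂ = (173+616)/(529+1993) = 789/2522 = 0.312847.
SE = √(0.214974 × 0.00239212) = 0.022677.
z = (0.327032 − 0.309082)/0.022677 = 0.017950/0.022677 = 0.792.

z = 0.792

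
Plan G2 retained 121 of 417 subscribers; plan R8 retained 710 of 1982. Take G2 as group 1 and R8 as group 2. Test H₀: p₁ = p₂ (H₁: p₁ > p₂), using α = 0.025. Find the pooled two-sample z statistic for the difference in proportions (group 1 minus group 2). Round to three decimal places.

z = -2.655

p̂₁ = 121/417 ≈ 0.290168, p̂₂ = 710/1982 ≈ 0.358224.
Pooled p̂ = (121+710)/(417+1982) = 831/2399 = 0.346394.
SE = √(0.226405 × 0.00290262) = 0.025635.
z = (0.290168 − 0.358224)/0.025635 = -0.068056/0.025635 = -2.655.
p-value = P(Z > -2.655) ≈ 0.9960. With α = 0.025, fail to reject H₀.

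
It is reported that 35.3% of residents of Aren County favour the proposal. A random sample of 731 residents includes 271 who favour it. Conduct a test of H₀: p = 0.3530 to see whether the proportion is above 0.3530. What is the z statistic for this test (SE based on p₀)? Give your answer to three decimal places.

z = 1.003

p̂ = 271/731 = 0.37073.
SE = √(p₀(1−p₀)/n) = √(0.22839/731) = 0.01768.
z = (0.37073 − 0.353)/0.01768 = 0.01773/0.01768 = 1.003.
p-value = P(Z > 1.003) ≈ 0.1580.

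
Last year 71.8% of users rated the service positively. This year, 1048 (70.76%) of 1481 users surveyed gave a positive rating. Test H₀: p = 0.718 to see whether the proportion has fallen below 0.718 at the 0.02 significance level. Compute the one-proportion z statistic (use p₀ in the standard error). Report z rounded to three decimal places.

p̂ = 1048/1481 ≈ 0.70763.
SE = √(p₀(1−p₀)/n) = √(0.20248/1481) = 0.01169.
z = (0.70763 − 0.718)/0.01169 = -0.01037/0.01169 = -0.887.
p-value = P(Z < -0.887) ≈ 0.1876. With α = 0.02, fail to reject H₀.

z = -0.887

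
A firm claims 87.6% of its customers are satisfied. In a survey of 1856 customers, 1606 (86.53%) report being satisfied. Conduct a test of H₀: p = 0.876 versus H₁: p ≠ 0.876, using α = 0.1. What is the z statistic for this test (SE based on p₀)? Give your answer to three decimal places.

p̂ = 1606/1856 = 0.865302.
Under H₀, SE = √(0.876·0.124/1856) = √(5.85259e-05) = 0.007650.
z = (0.865302 − 0.876)/0.007650 = -0.010698/0.007650 = -1.398.
Two-sided p-value ≈ 2·Φ(−1.398) = 0.1620. With α = 0.1, fail to reject H₀.

z = -1.398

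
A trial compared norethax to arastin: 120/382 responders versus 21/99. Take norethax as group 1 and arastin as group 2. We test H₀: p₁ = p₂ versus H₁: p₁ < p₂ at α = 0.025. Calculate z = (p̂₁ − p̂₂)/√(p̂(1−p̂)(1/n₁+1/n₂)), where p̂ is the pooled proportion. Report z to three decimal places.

z = 1.987

p̂₁ = 120/382 ≈ 0.31414, p̂₂ = 21/99 ≈ 0.21212.
Pooled p̂ = (120+21)/(382+99) = 141/481 = 0.29314.
SE = √(0.207209 × 0.0127188) = 0.05134.
z = (0.31414 − 0.21212)/0.05134 = 0.10202/0.05134 = 1.987.
p-value = P(Z < 1.987) ≈ 0.9765. With α = 0.025, fail to reject H₀.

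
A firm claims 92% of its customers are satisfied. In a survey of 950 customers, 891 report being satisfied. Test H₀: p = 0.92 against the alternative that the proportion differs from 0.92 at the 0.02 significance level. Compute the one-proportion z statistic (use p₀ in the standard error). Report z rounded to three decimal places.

z = 2.033

p̂ = 891/950 ≈ 0.93789.
Under H₀, SE = √(0.92·0.08/950) = √(7.74737e-05) = 0.00880.
z = (0.93789 − 0.92)/0.00880 = 0.01789/0.00880 = 2.033.
Two-sided p-value ≈ 2·Φ(−2.033) = 0.0420; since p > α = 0.02, fail to reject H₀.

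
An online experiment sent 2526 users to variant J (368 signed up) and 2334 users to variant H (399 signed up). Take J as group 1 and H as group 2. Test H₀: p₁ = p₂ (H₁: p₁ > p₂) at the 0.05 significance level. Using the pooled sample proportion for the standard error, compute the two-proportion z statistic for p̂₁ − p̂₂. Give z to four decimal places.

z = -2.4138

p̂₁ = 368/2526 = 0.1456849, p̂₂ = 399/2334 = 0.1709512.
Pooled p̂ = (368+399)/(2526+2334) = 767/4860 = 0.1578189.
SE = √(0.132912 × 0.000824332) = 0.0104673.
z = (0.1456849 − 0.1709512)/0.0104673 = -0.0252663/0.0104673 = -2.4138.
p-value = P(Z > -2.414) ≈ 0.9921; since p > α = 0.05, fail to reject H₀.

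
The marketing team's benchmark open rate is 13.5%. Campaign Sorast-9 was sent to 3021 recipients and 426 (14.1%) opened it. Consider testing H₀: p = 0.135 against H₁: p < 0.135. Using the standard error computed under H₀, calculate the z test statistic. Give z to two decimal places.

z = 0.97

p̂ = 426/3021 = 0.1410.
SE = √(p₀(1−p₀)/n) = √(0.11678/3021) = 0.0062.
z = (0.1410 − 0.135)/0.0062 = 0.0060/0.0062 = 0.97.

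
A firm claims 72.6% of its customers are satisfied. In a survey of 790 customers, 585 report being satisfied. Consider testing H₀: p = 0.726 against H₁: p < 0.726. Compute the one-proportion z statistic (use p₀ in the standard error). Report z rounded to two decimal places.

p̂ = 585/790 = 0.7405.
Under H₀, SE = √(0.726·0.274/790) = √(0.000251803) = 0.0159.
z = (0.7405 − 0.726)/0.0159 = 0.0145/0.0159 = 0.91.
p-value = P(Z < 0.914) ≈ 0.8197.

z = 0.91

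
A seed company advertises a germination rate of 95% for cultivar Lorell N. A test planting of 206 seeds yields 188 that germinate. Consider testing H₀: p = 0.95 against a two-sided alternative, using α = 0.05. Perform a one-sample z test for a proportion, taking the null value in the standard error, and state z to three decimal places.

z = -2.462

p̂ = 188/206 = 0.91262.
Standard error under H₀: √(0.95×0.05/206) = 0.01518.
z = (0.91262 − 0.95)/0.01518 = -0.03738/0.01518 = -2.462.
Two-sided p-value ≈ 2·Φ(−2.462) = 0.0138. With α = 0.05, reject H₀.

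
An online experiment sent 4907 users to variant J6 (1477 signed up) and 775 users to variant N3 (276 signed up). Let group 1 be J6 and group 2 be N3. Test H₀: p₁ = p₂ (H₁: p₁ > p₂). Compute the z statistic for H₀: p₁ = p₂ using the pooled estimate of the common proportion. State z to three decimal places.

z = -3.088

p̂₁ = 1477/4907 ≈ 0.300999, p̂₂ = 276/775 ≈ 0.356129.
Pooled p̂ = (1477+276)/(4907+775) = 1753/5682 = 0.308518.
SE = √(0.213335 × 0.00149411) = 0.017853.
z = (0.300999 − 0.356129)/0.017853 = -0.055130/0.017853 = -3.088.
p-value = P(Z > -3.088) ≈ 0.9990.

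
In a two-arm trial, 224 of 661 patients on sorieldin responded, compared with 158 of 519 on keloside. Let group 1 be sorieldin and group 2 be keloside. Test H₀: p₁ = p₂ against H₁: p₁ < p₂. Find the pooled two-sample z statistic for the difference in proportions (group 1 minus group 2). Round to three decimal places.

p̂₁ = 224/661 ≈ 0.33888, p̂₂ = 158/519 ≈ 0.30443.
Pooled p̂ = (224+158)/(661+519) = 382/1180 = 0.32373.
SE = √(p̂(1−p̂)(1/n₁+1/n₂)) = √(0.32373·0.67627·0.00343964) = √(0.000753035) = 0.02744.
z = (0.33888 − 0.30443)/0.02744 = 0.03445/0.02744 = 1.255.
p-value = P(Z < 1.255) ≈ 0.8953.

z = 1.255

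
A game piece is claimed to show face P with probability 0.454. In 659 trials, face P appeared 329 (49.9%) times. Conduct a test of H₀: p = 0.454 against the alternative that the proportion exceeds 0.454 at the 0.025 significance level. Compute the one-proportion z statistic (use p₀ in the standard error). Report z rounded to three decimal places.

z = 2.333

p̂ = 329/659 ≈ 0.49924.
Under H₀, SE = √(0.454·0.546/659) = √(0.000376152) = 0.01939.
z = (0.49924 − 0.454)/0.01939 = 0.04524/0.01939 = 2.333.
p-value = P(Z > 2.333) ≈ 0.0098; since p < α = 0.025, reject H₀.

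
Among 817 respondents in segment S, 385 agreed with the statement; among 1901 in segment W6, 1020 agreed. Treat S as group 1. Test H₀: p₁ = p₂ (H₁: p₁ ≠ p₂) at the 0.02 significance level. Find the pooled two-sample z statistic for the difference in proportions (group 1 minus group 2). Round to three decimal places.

p̂₁ = 385/817 = 0.47124, p̂₂ = 1020/1901 = 0.53656.
Pooled p̂ = (385+1020)/(817+1901) = 1405/2718 = 0.51692.
SE = √(0.249714 × 0.00175003) = 0.02090.
z = (0.47124 − 0.53656)/0.02090 = -0.06532/0.02090 = -3.125.
p-value = 2·P(Z > 3.125) ≈ 0.0018, so at α = 0.02 we reject H₀.

z = -3.125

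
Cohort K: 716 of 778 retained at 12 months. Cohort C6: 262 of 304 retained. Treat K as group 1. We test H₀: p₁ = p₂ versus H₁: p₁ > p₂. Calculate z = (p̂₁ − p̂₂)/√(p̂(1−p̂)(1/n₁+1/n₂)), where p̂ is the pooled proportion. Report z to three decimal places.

z = 2.933

p̂₁ = 716/778 = 0.920308, p̂₂ = 262/304 = 0.861842.
Pooled p̂ = (716+262)/(778+304) = 978/1082 = 0.903882.
SE = √(0.0868796 × 0.00457482) = 0.019936.
z = (0.920308 − 0.861842)/0.019936 = 0.058466/0.019936 = 2.933.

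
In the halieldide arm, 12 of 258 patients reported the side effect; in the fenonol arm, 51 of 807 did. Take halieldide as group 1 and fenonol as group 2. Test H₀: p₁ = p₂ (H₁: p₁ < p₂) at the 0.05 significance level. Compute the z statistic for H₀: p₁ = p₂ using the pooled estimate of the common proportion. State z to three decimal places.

p̂₁ = 12/258 = 0.04651, p̂₂ = 51/807 = 0.06320.
Pooled p̂ = (12+51)/(258+807) = 63/1065 = 0.05915.
SE = √(p̂(1−p̂)(1/n₁+1/n₂)) = √(0.05915·0.94085·0.00511513) = √(0.000284686) = 0.01687.
z = (0.04651 − 0.06320)/0.01687 = -0.01669/0.01687 = -0.989.
p-value = P(Z < -0.989) ≈ 0.1614, so at α = 0.05 we fail to reject H₀.

z = -0.989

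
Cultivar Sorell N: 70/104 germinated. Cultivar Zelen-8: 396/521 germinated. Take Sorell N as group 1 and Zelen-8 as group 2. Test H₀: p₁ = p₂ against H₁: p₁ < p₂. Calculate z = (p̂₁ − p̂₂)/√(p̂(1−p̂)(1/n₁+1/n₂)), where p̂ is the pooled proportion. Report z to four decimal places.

z = -1.8600

p̂₁ = 70/104 ≈ 0.673077, p̂₂ = 396/521 ≈ 0.760077.
Pooled p̂ = (70+396)/(104+521) = 466/625 = 0.745600.
SE = √(0.189681 × 0.0115348) = 0.046775.
z = (0.673077 − 0.760077)/0.046775 = -0.087000/0.046775 = -1.8600.
p-value = P(Z < -1.860) ≈ 0.0314.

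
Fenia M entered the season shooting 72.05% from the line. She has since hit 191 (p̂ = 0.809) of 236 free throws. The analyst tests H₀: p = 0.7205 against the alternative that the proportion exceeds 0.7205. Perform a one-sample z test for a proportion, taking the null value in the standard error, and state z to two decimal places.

z = 3.04

p̂ = 191/236 = 0.8093.
Under H₀, SE = √(0.7205·0.2795/236) = √(0.000853304) = 0.0292.
z = (0.8093 − 0.7205)/0.0292 = 0.0888/0.0292 = 3.04.
p-value = P(Z > 3.041) ≈ 0.0012.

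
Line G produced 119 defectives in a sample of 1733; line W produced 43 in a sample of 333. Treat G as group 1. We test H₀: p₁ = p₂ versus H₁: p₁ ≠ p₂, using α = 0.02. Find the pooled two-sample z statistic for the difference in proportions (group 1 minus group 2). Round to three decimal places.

z = -3.759

p̂₁ = 119/1733 ≈ 0.068667, p̂₂ = 43/333 ≈ 0.129129.
Pooled p̂ = (119+43)/(1733+333) = 162/2066 = 0.078412.
SE = √(p̂(1−p̂)(1/n₁+1/n₂)) = √(0.078412·0.921588·0.00358004) = √(0.000258707) = 0.016084.
z = (0.068667 − 0.129129)/0.016084 = -0.060462/0.016084 = -3.759.
p-value = 2·P(Z > 3.759) ≈ 0.0002, so at α = 0.02 we reject H₀.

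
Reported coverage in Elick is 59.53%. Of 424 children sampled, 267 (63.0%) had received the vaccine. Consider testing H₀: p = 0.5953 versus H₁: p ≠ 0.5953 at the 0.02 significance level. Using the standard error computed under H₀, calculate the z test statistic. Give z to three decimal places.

p̂ = 267/424 ≈ 0.62972.
Standard error under H₀: √(0.5953×0.4047/424) = 0.02384.
z = (0.62972 − 0.5953)/0.02384 = 0.03442/0.02384 = 1.444.
Two-sided p-value ≈ 2·Φ(−1.444) = 0.1488; since p > α = 0.02, fail to reject H₀.

z = 1.444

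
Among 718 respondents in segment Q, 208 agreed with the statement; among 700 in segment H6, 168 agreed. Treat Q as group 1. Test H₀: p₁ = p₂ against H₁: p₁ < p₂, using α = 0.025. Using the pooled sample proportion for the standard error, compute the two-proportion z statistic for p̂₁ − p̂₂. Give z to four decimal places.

z = 2.1194

p̂₁ = 208/718 = 0.289694, p̂₂ = 168/700 = 0.240000.
Pooled p̂ = (208+168)/(718+700) = 376/1418 = 0.265162.
SE = √(0.194851 × 0.00282133) = 0.023447.
z = (0.289694 − 0.240000)/0.023447 = 0.049694/0.023447 = 2.1194.
p-value = P(Z < 2.119) ≈ 0.9830. With α = 0.025, fail to reject H₀.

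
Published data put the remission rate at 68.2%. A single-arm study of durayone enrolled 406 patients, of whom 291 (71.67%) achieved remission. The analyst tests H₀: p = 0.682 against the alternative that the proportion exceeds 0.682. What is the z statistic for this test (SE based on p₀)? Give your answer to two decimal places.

z = 1.50

p̂ = 291/406 ≈ 0.7167.
SE = √(p₀(1−p₀)/n) = √(0.21688/406) = 0.0231.
z = (0.7167 − 0.682)/0.0231 = 0.0347/0.0231 = 1.50.
p-value = P(Z > 1.503) ≈ 0.0664.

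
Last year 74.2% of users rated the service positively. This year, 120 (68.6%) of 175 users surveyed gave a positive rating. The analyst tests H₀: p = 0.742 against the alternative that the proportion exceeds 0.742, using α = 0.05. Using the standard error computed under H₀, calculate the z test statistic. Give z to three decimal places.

z = -1.702

p̂ = 120/175 = 0.68571.
SE = √(p₀(1−p₀)/n) = √(0.19144/175) = 0.03307.
z = (0.68571 − 0.742)/0.03307 = -0.05629/0.03307 = -1.702.
p-value = P(Z > -1.702) ≈ 0.9556. With α = 0.05, fail to reject H₀.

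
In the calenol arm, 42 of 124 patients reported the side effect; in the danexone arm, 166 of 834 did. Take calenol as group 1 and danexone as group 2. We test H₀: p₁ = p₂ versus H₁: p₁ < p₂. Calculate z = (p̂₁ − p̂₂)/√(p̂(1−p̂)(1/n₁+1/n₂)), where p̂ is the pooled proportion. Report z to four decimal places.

z = 3.5198

p̂₁ = 42/124 = 0.338710, p̂₂ = 166/834 = 0.199041.
Pooled p̂ = (42+166)/(124+834) = 208/958 = 0.217119.
SE = √(0.169978 × 0.00926356) = 0.039681.
z = (0.338710 − 0.199041)/0.039681 = 0.139669/0.039681 = 3.5198.
p-value = P(Z < 3.520) ≈ 0.9998.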